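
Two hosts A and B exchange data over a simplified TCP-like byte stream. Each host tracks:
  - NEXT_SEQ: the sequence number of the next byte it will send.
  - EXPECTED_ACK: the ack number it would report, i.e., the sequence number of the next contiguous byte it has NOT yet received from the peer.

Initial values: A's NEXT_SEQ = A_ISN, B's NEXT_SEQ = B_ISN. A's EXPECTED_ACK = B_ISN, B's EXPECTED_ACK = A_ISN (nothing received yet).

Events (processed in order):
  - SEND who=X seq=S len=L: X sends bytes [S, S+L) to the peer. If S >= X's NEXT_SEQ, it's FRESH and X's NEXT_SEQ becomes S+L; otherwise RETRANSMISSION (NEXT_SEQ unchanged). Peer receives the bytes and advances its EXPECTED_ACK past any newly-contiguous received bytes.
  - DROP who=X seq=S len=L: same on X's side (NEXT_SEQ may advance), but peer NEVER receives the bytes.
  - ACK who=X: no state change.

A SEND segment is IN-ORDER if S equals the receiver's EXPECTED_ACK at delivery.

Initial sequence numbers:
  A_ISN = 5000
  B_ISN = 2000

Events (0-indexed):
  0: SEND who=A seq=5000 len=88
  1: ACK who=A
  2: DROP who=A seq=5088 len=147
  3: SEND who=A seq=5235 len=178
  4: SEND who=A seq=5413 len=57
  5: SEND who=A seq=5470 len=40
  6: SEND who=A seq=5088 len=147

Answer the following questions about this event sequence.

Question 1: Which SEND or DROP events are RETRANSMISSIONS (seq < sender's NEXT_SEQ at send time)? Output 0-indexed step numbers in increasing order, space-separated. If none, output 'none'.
Answer: 6

Derivation:
Step 0: SEND seq=5000 -> fresh
Step 2: DROP seq=5088 -> fresh
Step 3: SEND seq=5235 -> fresh
Step 4: SEND seq=5413 -> fresh
Step 5: SEND seq=5470 -> fresh
Step 6: SEND seq=5088 -> retransmit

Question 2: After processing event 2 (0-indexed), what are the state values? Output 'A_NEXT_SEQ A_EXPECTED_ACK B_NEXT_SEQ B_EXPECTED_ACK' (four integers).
After event 0: A_seq=5088 A_ack=2000 B_seq=2000 B_ack=5088
After event 1: A_seq=5088 A_ack=2000 B_seq=2000 B_ack=5088
After event 2: A_seq=5235 A_ack=2000 B_seq=2000 B_ack=5088

5235 2000 2000 5088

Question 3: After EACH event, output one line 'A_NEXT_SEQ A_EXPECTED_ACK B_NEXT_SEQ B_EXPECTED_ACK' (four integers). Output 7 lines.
5088 2000 2000 5088
5088 2000 2000 5088
5235 2000 2000 5088
5413 2000 2000 5088
5470 2000 2000 5088
5510 2000 2000 5088
5510 2000 2000 5510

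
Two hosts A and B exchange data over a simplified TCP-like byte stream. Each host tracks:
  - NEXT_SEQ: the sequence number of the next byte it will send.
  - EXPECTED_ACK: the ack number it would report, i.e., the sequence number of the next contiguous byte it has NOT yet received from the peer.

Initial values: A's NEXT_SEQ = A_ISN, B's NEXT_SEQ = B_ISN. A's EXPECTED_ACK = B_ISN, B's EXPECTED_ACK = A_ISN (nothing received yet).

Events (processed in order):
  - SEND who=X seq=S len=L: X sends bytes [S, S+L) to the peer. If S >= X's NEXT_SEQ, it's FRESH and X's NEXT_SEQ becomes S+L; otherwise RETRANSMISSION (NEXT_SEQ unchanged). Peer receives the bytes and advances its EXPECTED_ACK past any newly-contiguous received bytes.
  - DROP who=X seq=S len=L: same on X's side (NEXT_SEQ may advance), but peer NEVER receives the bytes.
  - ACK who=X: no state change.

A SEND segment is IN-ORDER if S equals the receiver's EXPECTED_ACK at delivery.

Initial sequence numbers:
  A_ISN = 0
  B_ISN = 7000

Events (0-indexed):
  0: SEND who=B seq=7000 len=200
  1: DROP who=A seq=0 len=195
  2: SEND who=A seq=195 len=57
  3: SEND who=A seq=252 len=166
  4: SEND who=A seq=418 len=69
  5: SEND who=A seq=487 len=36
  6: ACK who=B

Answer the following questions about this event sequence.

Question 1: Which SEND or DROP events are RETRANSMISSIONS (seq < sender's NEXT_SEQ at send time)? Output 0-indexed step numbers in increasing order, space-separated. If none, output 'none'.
Step 0: SEND seq=7000 -> fresh
Step 1: DROP seq=0 -> fresh
Step 2: SEND seq=195 -> fresh
Step 3: SEND seq=252 -> fresh
Step 4: SEND seq=418 -> fresh
Step 5: SEND seq=487 -> fresh

Answer: none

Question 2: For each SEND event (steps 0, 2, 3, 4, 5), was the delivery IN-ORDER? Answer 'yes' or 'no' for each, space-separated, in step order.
Step 0: SEND seq=7000 -> in-order
Step 2: SEND seq=195 -> out-of-order
Step 3: SEND seq=252 -> out-of-order
Step 4: SEND seq=418 -> out-of-order
Step 5: SEND seq=487 -> out-of-order

Answer: yes no no no no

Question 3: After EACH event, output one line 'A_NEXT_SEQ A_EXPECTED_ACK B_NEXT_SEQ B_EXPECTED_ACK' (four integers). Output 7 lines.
0 7200 7200 0
195 7200 7200 0
252 7200 7200 0
418 7200 7200 0
487 7200 7200 0
523 7200 7200 0
523 7200 7200 0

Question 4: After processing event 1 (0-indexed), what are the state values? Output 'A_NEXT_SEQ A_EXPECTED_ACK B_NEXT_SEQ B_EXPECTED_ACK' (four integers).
After event 0: A_seq=0 A_ack=7200 B_seq=7200 B_ack=0
After event 1: A_seq=195 A_ack=7200 B_seq=7200 B_ack=0

195 7200 7200 0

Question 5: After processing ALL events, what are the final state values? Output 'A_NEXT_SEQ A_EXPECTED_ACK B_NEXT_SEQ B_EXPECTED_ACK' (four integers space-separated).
Answer: 523 7200 7200 0

Derivation:
After event 0: A_seq=0 A_ack=7200 B_seq=7200 B_ack=0
After event 1: A_seq=195 A_ack=7200 B_seq=7200 B_ack=0
After event 2: A_seq=252 A_ack=7200 B_seq=7200 B_ack=0
After event 3: A_seq=418 A_ack=7200 B_seq=7200 B_ack=0
After event 4: A_seq=487 A_ack=7200 B_seq=7200 B_ack=0
After event 5: A_seq=523 A_ack=7200 B_seq=7200 B_ack=0
After event 6: A_seq=523 A_ack=7200 B_seq=7200 B_ack=0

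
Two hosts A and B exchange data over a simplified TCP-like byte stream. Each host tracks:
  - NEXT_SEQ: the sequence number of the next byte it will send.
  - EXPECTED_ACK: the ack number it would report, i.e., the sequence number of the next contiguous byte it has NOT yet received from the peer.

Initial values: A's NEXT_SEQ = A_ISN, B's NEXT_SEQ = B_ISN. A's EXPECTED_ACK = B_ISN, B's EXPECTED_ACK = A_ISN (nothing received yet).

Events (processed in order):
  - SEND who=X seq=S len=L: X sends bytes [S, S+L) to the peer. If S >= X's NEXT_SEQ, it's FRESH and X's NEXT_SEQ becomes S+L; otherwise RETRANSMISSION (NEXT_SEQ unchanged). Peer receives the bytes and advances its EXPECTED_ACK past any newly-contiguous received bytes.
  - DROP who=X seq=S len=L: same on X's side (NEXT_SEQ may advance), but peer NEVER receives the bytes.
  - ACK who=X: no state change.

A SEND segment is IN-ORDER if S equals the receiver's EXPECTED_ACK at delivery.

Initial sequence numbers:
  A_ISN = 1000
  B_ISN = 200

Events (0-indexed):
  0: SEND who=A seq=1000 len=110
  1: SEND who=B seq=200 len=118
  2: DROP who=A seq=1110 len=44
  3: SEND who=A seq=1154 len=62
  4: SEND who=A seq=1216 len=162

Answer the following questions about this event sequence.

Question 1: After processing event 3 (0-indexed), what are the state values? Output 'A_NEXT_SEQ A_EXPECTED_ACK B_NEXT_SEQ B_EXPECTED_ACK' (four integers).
After event 0: A_seq=1110 A_ack=200 B_seq=200 B_ack=1110
After event 1: A_seq=1110 A_ack=318 B_seq=318 B_ack=1110
After event 2: A_seq=1154 A_ack=318 B_seq=318 B_ack=1110
After event 3: A_seq=1216 A_ack=318 B_seq=318 B_ack=1110

1216 318 318 1110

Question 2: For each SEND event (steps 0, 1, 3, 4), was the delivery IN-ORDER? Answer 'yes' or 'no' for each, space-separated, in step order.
Answer: yes yes no no

Derivation:
Step 0: SEND seq=1000 -> in-order
Step 1: SEND seq=200 -> in-order
Step 3: SEND seq=1154 -> out-of-order
Step 4: SEND seq=1216 -> out-of-order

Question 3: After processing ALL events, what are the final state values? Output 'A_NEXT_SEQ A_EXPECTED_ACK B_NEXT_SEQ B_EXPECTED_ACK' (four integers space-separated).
Answer: 1378 318 318 1110

Derivation:
After event 0: A_seq=1110 A_ack=200 B_seq=200 B_ack=1110
After event 1: A_seq=1110 A_ack=318 B_seq=318 B_ack=1110
After event 2: A_seq=1154 A_ack=318 B_seq=318 B_ack=1110
After event 3: A_seq=1216 A_ack=318 B_seq=318 B_ack=1110
After event 4: A_seq=1378 A_ack=318 B_seq=318 B_ack=1110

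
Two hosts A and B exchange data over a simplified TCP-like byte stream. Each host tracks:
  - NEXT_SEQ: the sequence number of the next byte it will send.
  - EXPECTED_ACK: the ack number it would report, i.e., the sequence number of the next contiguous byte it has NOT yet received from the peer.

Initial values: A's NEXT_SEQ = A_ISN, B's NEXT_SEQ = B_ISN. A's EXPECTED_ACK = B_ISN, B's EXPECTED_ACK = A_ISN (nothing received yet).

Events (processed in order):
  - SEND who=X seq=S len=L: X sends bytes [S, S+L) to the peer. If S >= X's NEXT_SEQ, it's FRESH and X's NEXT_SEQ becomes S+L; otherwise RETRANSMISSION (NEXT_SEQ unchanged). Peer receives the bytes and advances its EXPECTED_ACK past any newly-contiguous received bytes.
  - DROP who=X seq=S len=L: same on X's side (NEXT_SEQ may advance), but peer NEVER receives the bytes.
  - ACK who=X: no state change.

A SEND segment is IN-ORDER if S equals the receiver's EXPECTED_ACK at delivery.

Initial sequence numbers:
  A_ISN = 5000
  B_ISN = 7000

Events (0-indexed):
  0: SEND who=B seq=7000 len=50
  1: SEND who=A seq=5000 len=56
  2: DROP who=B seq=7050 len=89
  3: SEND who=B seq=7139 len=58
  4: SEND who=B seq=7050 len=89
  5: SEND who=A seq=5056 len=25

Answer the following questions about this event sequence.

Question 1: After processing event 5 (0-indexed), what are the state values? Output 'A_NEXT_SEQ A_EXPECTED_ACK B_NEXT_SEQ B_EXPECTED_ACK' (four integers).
After event 0: A_seq=5000 A_ack=7050 B_seq=7050 B_ack=5000
After event 1: A_seq=5056 A_ack=7050 B_seq=7050 B_ack=5056
After event 2: A_seq=5056 A_ack=7050 B_seq=7139 B_ack=5056
After event 3: A_seq=5056 A_ack=7050 B_seq=7197 B_ack=5056
After event 4: A_seq=5056 A_ack=7197 B_seq=7197 B_ack=5056
After event 5: A_seq=5081 A_ack=7197 B_seq=7197 B_ack=5081

5081 7197 7197 5081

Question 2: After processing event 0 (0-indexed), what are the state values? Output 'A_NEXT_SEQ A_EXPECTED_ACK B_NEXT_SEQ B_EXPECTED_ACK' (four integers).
After event 0: A_seq=5000 A_ack=7050 B_seq=7050 B_ack=5000

5000 7050 7050 5000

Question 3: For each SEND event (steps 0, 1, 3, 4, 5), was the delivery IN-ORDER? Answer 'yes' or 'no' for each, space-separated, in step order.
Step 0: SEND seq=7000 -> in-order
Step 1: SEND seq=5000 -> in-order
Step 3: SEND seq=7139 -> out-of-order
Step 4: SEND seq=7050 -> in-order
Step 5: SEND seq=5056 -> in-order

Answer: yes yes no yes yes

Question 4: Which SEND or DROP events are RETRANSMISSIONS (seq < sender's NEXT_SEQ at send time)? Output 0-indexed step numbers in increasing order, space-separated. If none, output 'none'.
Answer: 4

Derivation:
Step 0: SEND seq=7000 -> fresh
Step 1: SEND seq=5000 -> fresh
Step 2: DROP seq=7050 -> fresh
Step 3: SEND seq=7139 -> fresh
Step 4: SEND seq=7050 -> retransmit
Step 5: SEND seq=5056 -> fresh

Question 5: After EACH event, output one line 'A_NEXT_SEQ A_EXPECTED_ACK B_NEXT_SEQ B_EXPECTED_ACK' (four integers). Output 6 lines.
5000 7050 7050 5000
5056 7050 7050 5056
5056 7050 7139 5056
5056 7050 7197 5056
5056 7197 7197 5056
5081 7197 7197 5081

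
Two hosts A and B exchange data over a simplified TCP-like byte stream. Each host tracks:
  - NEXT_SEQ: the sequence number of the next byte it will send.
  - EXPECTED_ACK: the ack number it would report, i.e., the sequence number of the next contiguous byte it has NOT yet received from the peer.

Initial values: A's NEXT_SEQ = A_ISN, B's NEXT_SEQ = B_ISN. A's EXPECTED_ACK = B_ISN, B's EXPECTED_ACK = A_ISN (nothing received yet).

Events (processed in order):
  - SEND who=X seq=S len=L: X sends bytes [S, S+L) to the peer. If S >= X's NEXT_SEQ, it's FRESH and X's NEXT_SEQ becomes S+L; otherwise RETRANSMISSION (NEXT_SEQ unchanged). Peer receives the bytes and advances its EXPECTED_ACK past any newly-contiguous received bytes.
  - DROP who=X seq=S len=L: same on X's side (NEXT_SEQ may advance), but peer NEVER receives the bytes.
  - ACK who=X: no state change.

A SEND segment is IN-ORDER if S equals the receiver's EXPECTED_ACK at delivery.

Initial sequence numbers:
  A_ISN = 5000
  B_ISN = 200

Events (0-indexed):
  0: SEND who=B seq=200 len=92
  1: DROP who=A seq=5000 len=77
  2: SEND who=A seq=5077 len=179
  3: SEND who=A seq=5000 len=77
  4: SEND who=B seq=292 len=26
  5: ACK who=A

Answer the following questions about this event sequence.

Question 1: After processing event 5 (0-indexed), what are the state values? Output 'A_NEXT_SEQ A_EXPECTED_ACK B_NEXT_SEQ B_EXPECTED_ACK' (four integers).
After event 0: A_seq=5000 A_ack=292 B_seq=292 B_ack=5000
After event 1: A_seq=5077 A_ack=292 B_seq=292 B_ack=5000
After event 2: A_seq=5256 A_ack=292 B_seq=292 B_ack=5000
After event 3: A_seq=5256 A_ack=292 B_seq=292 B_ack=5256
After event 4: A_seq=5256 A_ack=318 B_seq=318 B_ack=5256
After event 5: A_seq=5256 A_ack=318 B_seq=318 B_ack=5256

5256 318 318 5256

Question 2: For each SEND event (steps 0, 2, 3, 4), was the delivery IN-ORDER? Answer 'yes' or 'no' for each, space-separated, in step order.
Step 0: SEND seq=200 -> in-order
Step 2: SEND seq=5077 -> out-of-order
Step 3: SEND seq=5000 -> in-order
Step 4: SEND seq=292 -> in-order

Answer: yes no yes yes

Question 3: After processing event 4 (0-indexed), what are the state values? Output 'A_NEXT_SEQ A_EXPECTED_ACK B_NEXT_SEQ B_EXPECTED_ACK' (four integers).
After event 0: A_seq=5000 A_ack=292 B_seq=292 B_ack=5000
After event 1: A_seq=5077 A_ack=292 B_seq=292 B_ack=5000
After event 2: A_seq=5256 A_ack=292 B_seq=292 B_ack=5000
After event 3: A_seq=5256 A_ack=292 B_seq=292 B_ack=5256
After event 4: A_seq=5256 A_ack=318 B_seq=318 B_ack=5256

5256 318 318 5256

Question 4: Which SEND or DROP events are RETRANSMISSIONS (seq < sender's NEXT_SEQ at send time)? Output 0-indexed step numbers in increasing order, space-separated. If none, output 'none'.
Step 0: SEND seq=200 -> fresh
Step 1: DROP seq=5000 -> fresh
Step 2: SEND seq=5077 -> fresh
Step 3: SEND seq=5000 -> retransmit
Step 4: SEND seq=292 -> fresh

Answer: 3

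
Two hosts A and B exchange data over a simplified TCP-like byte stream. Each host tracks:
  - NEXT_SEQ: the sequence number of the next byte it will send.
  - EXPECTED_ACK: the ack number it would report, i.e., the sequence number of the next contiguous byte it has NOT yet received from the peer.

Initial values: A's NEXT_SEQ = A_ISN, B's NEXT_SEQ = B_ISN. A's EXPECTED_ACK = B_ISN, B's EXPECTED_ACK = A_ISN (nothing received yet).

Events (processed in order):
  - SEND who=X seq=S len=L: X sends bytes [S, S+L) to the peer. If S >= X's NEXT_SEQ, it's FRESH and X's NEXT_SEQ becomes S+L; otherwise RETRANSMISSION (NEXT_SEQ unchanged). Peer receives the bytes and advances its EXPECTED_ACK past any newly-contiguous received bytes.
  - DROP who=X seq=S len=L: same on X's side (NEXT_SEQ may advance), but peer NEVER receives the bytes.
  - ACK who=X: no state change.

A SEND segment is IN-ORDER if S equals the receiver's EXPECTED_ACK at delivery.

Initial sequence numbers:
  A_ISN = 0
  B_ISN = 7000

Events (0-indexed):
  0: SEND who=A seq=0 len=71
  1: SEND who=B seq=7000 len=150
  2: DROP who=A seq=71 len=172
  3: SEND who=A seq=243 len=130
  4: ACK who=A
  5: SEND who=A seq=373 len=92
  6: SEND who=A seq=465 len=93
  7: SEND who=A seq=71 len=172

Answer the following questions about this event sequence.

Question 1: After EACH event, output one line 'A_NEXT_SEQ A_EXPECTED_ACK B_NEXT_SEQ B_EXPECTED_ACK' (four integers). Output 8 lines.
71 7000 7000 71
71 7150 7150 71
243 7150 7150 71
373 7150 7150 71
373 7150 7150 71
465 7150 7150 71
558 7150 7150 71
558 7150 7150 558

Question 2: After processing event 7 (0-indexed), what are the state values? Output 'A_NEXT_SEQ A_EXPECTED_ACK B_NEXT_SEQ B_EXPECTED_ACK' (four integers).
After event 0: A_seq=71 A_ack=7000 B_seq=7000 B_ack=71
After event 1: A_seq=71 A_ack=7150 B_seq=7150 B_ack=71
After event 2: A_seq=243 A_ack=7150 B_seq=7150 B_ack=71
After event 3: A_seq=373 A_ack=7150 B_seq=7150 B_ack=71
After event 4: A_seq=373 A_ack=7150 B_seq=7150 B_ack=71
After event 5: A_seq=465 A_ack=7150 B_seq=7150 B_ack=71
After event 6: A_seq=558 A_ack=7150 B_seq=7150 B_ack=71
After event 7: A_seq=558 A_ack=7150 B_seq=7150 B_ack=558

558 7150 7150 558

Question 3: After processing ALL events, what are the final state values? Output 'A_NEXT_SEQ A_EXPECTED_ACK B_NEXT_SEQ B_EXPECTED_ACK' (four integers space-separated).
After event 0: A_seq=71 A_ack=7000 B_seq=7000 B_ack=71
After event 1: A_seq=71 A_ack=7150 B_seq=7150 B_ack=71
After event 2: A_seq=243 A_ack=7150 B_seq=7150 B_ack=71
After event 3: A_seq=373 A_ack=7150 B_seq=7150 B_ack=71
After event 4: A_seq=373 A_ack=7150 B_seq=7150 B_ack=71
After event 5: A_seq=465 A_ack=7150 B_seq=7150 B_ack=71
After event 6: A_seq=558 A_ack=7150 B_seq=7150 B_ack=71
After event 7: A_seq=558 A_ack=7150 B_seq=7150 B_ack=558

Answer: 558 7150 7150 558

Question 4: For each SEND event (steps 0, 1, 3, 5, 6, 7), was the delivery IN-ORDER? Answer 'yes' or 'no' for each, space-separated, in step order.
Answer: yes yes no no no yes

Derivation:
Step 0: SEND seq=0 -> in-order
Step 1: SEND seq=7000 -> in-order
Step 3: SEND seq=243 -> out-of-order
Step 5: SEND seq=373 -> out-of-order
Step 6: SEND seq=465 -> out-of-order
Step 7: SEND seq=71 -> in-order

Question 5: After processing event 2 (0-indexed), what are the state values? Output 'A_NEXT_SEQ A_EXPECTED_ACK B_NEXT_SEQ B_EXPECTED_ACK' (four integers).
After event 0: A_seq=71 A_ack=7000 B_seq=7000 B_ack=71
After event 1: A_seq=71 A_ack=7150 B_seq=7150 B_ack=71
After event 2: A_seq=243 A_ack=7150 B_seq=7150 B_ack=71

243 7150 7150 71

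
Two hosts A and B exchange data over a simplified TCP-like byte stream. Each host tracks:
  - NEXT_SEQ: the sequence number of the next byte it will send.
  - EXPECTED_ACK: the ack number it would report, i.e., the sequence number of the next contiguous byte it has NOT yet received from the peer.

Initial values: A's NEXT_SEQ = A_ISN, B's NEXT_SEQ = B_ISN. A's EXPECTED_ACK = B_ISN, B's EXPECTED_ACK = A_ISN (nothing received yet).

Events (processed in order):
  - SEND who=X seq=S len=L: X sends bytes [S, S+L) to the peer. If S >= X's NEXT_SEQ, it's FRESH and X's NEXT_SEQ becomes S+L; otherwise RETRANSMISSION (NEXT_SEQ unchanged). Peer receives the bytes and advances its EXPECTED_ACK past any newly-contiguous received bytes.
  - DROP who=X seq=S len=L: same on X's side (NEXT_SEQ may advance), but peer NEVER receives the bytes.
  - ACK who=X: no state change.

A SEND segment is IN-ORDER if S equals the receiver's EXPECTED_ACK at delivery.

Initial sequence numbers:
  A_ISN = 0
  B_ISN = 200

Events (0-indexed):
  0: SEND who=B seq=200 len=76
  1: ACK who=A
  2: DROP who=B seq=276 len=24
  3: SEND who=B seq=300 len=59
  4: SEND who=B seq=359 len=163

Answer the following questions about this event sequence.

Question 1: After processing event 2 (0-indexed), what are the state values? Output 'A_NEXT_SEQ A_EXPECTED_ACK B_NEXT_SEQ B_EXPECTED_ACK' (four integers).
After event 0: A_seq=0 A_ack=276 B_seq=276 B_ack=0
After event 1: A_seq=0 A_ack=276 B_seq=276 B_ack=0
After event 2: A_seq=0 A_ack=276 B_seq=300 B_ack=0

0 276 300 0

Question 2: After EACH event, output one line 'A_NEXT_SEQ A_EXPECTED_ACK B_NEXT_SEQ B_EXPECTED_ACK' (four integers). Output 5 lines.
0 276 276 0
0 276 276 0
0 276 300 0
0 276 359 0
0 276 522 0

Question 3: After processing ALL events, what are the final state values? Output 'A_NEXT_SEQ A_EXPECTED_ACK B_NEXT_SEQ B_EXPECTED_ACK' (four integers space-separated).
After event 0: A_seq=0 A_ack=276 B_seq=276 B_ack=0
After event 1: A_seq=0 A_ack=276 B_seq=276 B_ack=0
After event 2: A_seq=0 A_ack=276 B_seq=300 B_ack=0
After event 3: A_seq=0 A_ack=276 B_seq=359 B_ack=0
After event 4: A_seq=0 A_ack=276 B_seq=522 B_ack=0

Answer: 0 276 522 0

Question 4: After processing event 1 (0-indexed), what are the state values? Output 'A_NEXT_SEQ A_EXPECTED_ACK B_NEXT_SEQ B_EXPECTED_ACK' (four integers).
After event 0: A_seq=0 A_ack=276 B_seq=276 B_ack=0
After event 1: A_seq=0 A_ack=276 B_seq=276 B_ack=0

0 276 276 0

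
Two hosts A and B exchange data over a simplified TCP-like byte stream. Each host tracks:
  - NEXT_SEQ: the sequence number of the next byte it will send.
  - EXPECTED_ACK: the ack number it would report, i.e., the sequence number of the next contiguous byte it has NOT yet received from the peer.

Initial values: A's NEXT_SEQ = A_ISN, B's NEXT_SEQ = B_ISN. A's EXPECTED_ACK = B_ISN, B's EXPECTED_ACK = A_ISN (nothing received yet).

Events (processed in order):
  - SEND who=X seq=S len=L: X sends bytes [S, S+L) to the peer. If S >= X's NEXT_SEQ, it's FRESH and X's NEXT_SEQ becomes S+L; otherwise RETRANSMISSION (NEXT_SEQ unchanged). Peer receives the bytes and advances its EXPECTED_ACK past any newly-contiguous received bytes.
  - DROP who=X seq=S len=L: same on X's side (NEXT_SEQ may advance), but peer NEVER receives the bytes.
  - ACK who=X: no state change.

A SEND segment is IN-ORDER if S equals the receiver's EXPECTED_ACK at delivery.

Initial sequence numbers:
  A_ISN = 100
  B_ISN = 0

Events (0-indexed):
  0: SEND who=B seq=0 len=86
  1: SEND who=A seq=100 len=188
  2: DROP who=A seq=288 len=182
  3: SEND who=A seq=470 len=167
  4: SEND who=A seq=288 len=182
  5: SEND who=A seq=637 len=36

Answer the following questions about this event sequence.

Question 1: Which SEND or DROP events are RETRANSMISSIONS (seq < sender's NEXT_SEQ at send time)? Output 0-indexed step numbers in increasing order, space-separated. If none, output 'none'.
Step 0: SEND seq=0 -> fresh
Step 1: SEND seq=100 -> fresh
Step 2: DROP seq=288 -> fresh
Step 3: SEND seq=470 -> fresh
Step 4: SEND seq=288 -> retransmit
Step 5: SEND seq=637 -> fresh

Answer: 4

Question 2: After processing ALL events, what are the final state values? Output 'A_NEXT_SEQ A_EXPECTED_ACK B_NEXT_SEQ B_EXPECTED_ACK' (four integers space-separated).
Answer: 673 86 86 673

Derivation:
After event 0: A_seq=100 A_ack=86 B_seq=86 B_ack=100
After event 1: A_seq=288 A_ack=86 B_seq=86 B_ack=288
After event 2: A_seq=470 A_ack=86 B_seq=86 B_ack=288
After event 3: A_seq=637 A_ack=86 B_seq=86 B_ack=288
After event 4: A_seq=637 A_ack=86 B_seq=86 B_ack=637
After event 5: A_seq=673 A_ack=86 B_seq=86 B_ack=673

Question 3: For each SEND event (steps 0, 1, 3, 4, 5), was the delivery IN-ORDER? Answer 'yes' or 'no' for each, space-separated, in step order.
Answer: yes yes no yes yes

Derivation:
Step 0: SEND seq=0 -> in-order
Step 1: SEND seq=100 -> in-order
Step 3: SEND seq=470 -> out-of-order
Step 4: SEND seq=288 -> in-order
Step 5: SEND seq=637 -> in-order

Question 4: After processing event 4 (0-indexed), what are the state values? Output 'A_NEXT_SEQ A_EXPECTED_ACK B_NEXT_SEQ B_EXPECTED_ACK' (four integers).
After event 0: A_seq=100 A_ack=86 B_seq=86 B_ack=100
After event 1: A_seq=288 A_ack=86 B_seq=86 B_ack=288
After event 2: A_seq=470 A_ack=86 B_seq=86 B_ack=288
After event 3: A_seq=637 A_ack=86 B_seq=86 B_ack=288
After event 4: A_seq=637 A_ack=86 B_seq=86 B_ack=637

637 86 86 637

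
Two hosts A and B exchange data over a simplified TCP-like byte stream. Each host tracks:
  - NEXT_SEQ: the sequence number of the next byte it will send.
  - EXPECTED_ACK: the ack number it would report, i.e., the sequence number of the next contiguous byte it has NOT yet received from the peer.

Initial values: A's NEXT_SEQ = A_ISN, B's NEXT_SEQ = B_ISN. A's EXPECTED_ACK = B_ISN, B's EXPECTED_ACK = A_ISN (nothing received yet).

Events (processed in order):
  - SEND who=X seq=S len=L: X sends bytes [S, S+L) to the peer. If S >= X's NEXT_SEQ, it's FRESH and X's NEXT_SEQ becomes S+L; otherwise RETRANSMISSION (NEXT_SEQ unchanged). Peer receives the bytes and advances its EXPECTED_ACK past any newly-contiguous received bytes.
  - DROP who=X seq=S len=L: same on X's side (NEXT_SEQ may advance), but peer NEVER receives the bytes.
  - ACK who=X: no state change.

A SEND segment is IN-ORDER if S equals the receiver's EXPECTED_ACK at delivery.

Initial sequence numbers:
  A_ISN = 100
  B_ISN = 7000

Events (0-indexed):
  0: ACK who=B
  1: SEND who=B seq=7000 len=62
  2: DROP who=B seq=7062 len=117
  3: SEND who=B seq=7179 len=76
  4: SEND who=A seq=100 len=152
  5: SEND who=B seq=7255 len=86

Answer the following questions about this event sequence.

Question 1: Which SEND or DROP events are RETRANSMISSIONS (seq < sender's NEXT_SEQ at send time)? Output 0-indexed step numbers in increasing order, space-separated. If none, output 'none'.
Step 1: SEND seq=7000 -> fresh
Step 2: DROP seq=7062 -> fresh
Step 3: SEND seq=7179 -> fresh
Step 4: SEND seq=100 -> fresh
Step 5: SEND seq=7255 -> fresh

Answer: none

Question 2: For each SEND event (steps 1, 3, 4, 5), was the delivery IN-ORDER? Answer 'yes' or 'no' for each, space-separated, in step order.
Step 1: SEND seq=7000 -> in-order
Step 3: SEND seq=7179 -> out-of-order
Step 4: SEND seq=100 -> in-order
Step 5: SEND seq=7255 -> out-of-order

Answer: yes no yes no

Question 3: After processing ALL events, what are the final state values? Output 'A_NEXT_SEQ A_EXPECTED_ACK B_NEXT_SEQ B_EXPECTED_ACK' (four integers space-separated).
Answer: 252 7062 7341 252

Derivation:
After event 0: A_seq=100 A_ack=7000 B_seq=7000 B_ack=100
After event 1: A_seq=100 A_ack=7062 B_seq=7062 B_ack=100
After event 2: A_seq=100 A_ack=7062 B_seq=7179 B_ack=100
After event 3: A_seq=100 A_ack=7062 B_seq=7255 B_ack=100
After event 4: A_seq=252 A_ack=7062 B_seq=7255 B_ack=252
After event 5: A_seq=252 A_ack=7062 B_seq=7341 B_ack=252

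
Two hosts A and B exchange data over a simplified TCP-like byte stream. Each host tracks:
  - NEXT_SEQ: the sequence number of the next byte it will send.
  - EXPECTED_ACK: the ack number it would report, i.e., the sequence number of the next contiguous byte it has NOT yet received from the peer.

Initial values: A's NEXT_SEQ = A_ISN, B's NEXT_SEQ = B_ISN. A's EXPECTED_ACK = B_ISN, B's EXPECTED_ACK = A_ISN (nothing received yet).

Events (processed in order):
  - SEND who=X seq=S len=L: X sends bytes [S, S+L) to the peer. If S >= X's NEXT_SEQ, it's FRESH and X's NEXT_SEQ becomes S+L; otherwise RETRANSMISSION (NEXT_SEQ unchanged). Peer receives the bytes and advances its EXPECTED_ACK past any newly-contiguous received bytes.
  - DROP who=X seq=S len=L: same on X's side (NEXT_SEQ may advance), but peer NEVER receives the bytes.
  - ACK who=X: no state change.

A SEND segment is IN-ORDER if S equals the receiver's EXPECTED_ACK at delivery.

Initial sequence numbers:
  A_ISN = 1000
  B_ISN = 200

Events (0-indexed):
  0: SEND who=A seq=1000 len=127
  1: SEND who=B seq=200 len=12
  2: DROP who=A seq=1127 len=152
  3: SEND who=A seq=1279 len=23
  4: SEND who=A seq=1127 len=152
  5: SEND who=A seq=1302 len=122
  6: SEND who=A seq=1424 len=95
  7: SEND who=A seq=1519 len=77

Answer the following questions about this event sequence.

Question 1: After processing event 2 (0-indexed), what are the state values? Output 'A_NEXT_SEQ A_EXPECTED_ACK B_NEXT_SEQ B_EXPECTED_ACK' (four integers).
After event 0: A_seq=1127 A_ack=200 B_seq=200 B_ack=1127
After event 1: A_seq=1127 A_ack=212 B_seq=212 B_ack=1127
After event 2: A_seq=1279 A_ack=212 B_seq=212 B_ack=1127

1279 212 212 1127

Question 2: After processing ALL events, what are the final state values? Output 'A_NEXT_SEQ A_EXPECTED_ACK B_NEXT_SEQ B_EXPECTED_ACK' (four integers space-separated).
After event 0: A_seq=1127 A_ack=200 B_seq=200 B_ack=1127
After event 1: A_seq=1127 A_ack=212 B_seq=212 B_ack=1127
After event 2: A_seq=1279 A_ack=212 B_seq=212 B_ack=1127
After event 3: A_seq=1302 A_ack=212 B_seq=212 B_ack=1127
After event 4: A_seq=1302 A_ack=212 B_seq=212 B_ack=1302
After event 5: A_seq=1424 A_ack=212 B_seq=212 B_ack=1424
After event 6: A_seq=1519 A_ack=212 B_seq=212 B_ack=1519
After event 7: A_seq=1596 A_ack=212 B_seq=212 B_ack=1596

Answer: 1596 212 212 1596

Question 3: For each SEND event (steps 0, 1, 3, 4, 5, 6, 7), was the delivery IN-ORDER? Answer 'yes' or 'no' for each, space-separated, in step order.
Step 0: SEND seq=1000 -> in-order
Step 1: SEND seq=200 -> in-order
Step 3: SEND seq=1279 -> out-of-order
Step 4: SEND seq=1127 -> in-order
Step 5: SEND seq=1302 -> in-order
Step 6: SEND seq=1424 -> in-order
Step 7: SEND seq=1519 -> in-order

Answer: yes yes no yes yes yes yes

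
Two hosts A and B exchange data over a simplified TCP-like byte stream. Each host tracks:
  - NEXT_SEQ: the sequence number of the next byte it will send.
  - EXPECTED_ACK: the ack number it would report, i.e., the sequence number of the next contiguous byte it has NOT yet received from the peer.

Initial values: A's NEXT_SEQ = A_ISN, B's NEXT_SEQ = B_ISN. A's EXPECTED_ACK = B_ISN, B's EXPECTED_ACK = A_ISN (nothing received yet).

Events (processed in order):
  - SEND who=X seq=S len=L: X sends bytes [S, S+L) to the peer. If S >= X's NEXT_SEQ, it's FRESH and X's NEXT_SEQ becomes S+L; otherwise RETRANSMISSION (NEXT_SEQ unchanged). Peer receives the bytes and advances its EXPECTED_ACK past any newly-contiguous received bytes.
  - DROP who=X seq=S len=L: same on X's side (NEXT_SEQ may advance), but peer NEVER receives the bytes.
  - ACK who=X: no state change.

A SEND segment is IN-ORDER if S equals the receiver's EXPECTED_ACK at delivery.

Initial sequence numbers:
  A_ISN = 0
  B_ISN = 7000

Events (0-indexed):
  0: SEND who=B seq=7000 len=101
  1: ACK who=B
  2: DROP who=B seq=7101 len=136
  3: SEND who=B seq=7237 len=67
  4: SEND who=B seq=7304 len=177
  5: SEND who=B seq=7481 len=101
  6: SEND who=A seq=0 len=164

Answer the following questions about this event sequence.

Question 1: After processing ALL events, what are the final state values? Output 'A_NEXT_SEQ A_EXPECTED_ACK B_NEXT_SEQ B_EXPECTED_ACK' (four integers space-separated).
After event 0: A_seq=0 A_ack=7101 B_seq=7101 B_ack=0
After event 1: A_seq=0 A_ack=7101 B_seq=7101 B_ack=0
After event 2: A_seq=0 A_ack=7101 B_seq=7237 B_ack=0
After event 3: A_seq=0 A_ack=7101 B_seq=7304 B_ack=0
After event 4: A_seq=0 A_ack=7101 B_seq=7481 B_ack=0
After event 5: A_seq=0 A_ack=7101 B_seq=7582 B_ack=0
After event 6: A_seq=164 A_ack=7101 B_seq=7582 B_ack=164

Answer: 164 7101 7582 164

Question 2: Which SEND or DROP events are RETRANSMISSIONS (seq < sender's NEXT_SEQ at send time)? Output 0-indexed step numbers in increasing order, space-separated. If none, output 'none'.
Answer: none

Derivation:
Step 0: SEND seq=7000 -> fresh
Step 2: DROP seq=7101 -> fresh
Step 3: SEND seq=7237 -> fresh
Step 4: SEND seq=7304 -> fresh
Step 5: SEND seq=7481 -> fresh
Step 6: SEND seq=0 -> fresh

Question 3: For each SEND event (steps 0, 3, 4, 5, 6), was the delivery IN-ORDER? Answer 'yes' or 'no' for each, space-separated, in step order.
Step 0: SEND seq=7000 -> in-order
Step 3: SEND seq=7237 -> out-of-order
Step 4: SEND seq=7304 -> out-of-order
Step 5: SEND seq=7481 -> out-of-order
Step 6: SEND seq=0 -> in-order

Answer: yes no no no yes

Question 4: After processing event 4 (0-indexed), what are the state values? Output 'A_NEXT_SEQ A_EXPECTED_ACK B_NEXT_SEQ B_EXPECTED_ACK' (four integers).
After event 0: A_seq=0 A_ack=7101 B_seq=7101 B_ack=0
After event 1: A_seq=0 A_ack=7101 B_seq=7101 B_ack=0
After event 2: A_seq=0 A_ack=7101 B_seq=7237 B_ack=0
After event 3: A_seq=0 A_ack=7101 B_seq=7304 B_ack=0
After event 4: A_seq=0 A_ack=7101 B_seq=7481 B_ack=0

0 7101 7481 0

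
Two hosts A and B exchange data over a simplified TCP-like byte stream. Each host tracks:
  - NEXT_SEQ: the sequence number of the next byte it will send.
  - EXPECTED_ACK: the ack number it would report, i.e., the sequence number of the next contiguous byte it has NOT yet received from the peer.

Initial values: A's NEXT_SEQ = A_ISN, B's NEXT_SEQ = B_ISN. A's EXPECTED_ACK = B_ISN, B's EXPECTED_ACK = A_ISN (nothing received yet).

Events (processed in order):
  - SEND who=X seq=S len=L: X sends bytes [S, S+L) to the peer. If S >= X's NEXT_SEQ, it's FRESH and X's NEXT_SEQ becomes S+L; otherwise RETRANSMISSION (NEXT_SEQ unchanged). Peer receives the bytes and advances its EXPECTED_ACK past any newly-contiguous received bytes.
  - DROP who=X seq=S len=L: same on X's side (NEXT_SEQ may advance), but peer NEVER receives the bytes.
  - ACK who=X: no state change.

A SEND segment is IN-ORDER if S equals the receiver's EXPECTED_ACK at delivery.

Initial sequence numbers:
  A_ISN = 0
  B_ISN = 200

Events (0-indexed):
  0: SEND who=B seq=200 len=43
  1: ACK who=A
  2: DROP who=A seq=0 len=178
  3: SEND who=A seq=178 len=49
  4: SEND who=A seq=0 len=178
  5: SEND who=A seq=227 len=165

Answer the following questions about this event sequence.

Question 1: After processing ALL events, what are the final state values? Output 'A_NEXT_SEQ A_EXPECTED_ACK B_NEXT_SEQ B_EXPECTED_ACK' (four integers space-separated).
After event 0: A_seq=0 A_ack=243 B_seq=243 B_ack=0
After event 1: A_seq=0 A_ack=243 B_seq=243 B_ack=0
After event 2: A_seq=178 A_ack=243 B_seq=243 B_ack=0
After event 3: A_seq=227 A_ack=243 B_seq=243 B_ack=0
After event 4: A_seq=227 A_ack=243 B_seq=243 B_ack=227
After event 5: A_seq=392 A_ack=243 B_seq=243 B_ack=392

Answer: 392 243 243 392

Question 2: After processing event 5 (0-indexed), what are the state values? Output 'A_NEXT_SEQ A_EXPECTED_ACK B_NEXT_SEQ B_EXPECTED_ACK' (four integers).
After event 0: A_seq=0 A_ack=243 B_seq=243 B_ack=0
After event 1: A_seq=0 A_ack=243 B_seq=243 B_ack=0
After event 2: A_seq=178 A_ack=243 B_seq=243 B_ack=0
After event 3: A_seq=227 A_ack=243 B_seq=243 B_ack=0
After event 4: A_seq=227 A_ack=243 B_seq=243 B_ack=227
After event 5: A_seq=392 A_ack=243 B_seq=243 B_ack=392

392 243 243 392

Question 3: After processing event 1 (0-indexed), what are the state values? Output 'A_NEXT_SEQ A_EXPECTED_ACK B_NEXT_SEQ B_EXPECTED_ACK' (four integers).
After event 0: A_seq=0 A_ack=243 B_seq=243 B_ack=0
After event 1: A_seq=0 A_ack=243 B_seq=243 B_ack=0

0 243 243 0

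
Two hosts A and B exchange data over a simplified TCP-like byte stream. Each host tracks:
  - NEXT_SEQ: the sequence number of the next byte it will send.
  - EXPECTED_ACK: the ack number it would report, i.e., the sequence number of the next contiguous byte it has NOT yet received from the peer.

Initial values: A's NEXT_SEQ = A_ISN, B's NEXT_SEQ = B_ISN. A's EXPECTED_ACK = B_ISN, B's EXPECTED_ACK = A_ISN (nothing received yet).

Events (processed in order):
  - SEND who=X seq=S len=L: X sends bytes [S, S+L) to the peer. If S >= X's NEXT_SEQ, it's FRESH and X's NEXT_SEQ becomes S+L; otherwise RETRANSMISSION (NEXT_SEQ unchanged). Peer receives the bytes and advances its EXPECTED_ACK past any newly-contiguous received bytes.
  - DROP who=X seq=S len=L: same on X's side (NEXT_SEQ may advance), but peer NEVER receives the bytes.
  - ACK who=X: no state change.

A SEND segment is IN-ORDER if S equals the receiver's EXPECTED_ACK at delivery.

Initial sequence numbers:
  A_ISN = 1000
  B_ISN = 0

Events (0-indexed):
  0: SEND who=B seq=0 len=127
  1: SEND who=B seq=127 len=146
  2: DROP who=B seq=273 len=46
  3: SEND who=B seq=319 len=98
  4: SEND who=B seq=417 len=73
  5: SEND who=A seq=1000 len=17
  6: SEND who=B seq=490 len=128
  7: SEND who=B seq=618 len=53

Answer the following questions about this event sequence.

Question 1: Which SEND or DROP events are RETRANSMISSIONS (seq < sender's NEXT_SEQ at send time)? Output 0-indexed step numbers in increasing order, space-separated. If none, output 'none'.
Answer: none

Derivation:
Step 0: SEND seq=0 -> fresh
Step 1: SEND seq=127 -> fresh
Step 2: DROP seq=273 -> fresh
Step 3: SEND seq=319 -> fresh
Step 4: SEND seq=417 -> fresh
Step 5: SEND seq=1000 -> fresh
Step 6: SEND seq=490 -> fresh
Step 7: SEND seq=618 -> fresh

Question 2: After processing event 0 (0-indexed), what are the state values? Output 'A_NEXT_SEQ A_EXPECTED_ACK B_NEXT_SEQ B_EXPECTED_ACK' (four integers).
After event 0: A_seq=1000 A_ack=127 B_seq=127 B_ack=1000

1000 127 127 1000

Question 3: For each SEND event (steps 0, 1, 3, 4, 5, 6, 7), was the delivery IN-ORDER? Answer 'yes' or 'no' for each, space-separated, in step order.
Step 0: SEND seq=0 -> in-order
Step 1: SEND seq=127 -> in-order
Step 3: SEND seq=319 -> out-of-order
Step 4: SEND seq=417 -> out-of-order
Step 5: SEND seq=1000 -> in-order
Step 6: SEND seq=490 -> out-of-order
Step 7: SEND seq=618 -> out-of-order

Answer: yes yes no no yes no no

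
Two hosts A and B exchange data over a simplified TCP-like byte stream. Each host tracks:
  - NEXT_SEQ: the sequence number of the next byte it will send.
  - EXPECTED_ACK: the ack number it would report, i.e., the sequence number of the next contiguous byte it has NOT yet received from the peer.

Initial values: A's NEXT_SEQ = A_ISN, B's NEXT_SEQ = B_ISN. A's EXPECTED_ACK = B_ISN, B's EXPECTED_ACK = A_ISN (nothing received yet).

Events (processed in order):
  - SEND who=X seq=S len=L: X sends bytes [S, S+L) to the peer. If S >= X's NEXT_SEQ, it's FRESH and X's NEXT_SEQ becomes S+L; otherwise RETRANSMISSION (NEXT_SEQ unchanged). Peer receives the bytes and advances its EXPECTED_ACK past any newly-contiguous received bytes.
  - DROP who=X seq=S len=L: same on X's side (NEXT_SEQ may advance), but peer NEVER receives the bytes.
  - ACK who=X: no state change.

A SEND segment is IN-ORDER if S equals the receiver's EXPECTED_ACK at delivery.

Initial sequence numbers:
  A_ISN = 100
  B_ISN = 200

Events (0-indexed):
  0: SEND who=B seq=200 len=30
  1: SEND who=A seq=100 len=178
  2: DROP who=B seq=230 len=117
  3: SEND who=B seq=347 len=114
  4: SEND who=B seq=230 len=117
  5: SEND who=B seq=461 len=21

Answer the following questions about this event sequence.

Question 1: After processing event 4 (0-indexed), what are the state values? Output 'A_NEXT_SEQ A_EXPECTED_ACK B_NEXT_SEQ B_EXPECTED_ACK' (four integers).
After event 0: A_seq=100 A_ack=230 B_seq=230 B_ack=100
After event 1: A_seq=278 A_ack=230 B_seq=230 B_ack=278
After event 2: A_seq=278 A_ack=230 B_seq=347 B_ack=278
After event 3: A_seq=278 A_ack=230 B_seq=461 B_ack=278
After event 4: A_seq=278 A_ack=461 B_seq=461 B_ack=278

278 461 461 278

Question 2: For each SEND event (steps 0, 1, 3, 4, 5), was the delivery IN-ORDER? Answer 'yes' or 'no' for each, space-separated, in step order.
Step 0: SEND seq=200 -> in-order
Step 1: SEND seq=100 -> in-order
Step 3: SEND seq=347 -> out-of-order
Step 4: SEND seq=230 -> in-order
Step 5: SEND seq=461 -> in-order

Answer: yes yes no yes yes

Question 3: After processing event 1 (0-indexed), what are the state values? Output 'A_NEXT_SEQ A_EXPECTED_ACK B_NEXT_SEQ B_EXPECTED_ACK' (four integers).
After event 0: A_seq=100 A_ack=230 B_seq=230 B_ack=100
After event 1: A_seq=278 A_ack=230 B_seq=230 B_ack=278

278 230 230 278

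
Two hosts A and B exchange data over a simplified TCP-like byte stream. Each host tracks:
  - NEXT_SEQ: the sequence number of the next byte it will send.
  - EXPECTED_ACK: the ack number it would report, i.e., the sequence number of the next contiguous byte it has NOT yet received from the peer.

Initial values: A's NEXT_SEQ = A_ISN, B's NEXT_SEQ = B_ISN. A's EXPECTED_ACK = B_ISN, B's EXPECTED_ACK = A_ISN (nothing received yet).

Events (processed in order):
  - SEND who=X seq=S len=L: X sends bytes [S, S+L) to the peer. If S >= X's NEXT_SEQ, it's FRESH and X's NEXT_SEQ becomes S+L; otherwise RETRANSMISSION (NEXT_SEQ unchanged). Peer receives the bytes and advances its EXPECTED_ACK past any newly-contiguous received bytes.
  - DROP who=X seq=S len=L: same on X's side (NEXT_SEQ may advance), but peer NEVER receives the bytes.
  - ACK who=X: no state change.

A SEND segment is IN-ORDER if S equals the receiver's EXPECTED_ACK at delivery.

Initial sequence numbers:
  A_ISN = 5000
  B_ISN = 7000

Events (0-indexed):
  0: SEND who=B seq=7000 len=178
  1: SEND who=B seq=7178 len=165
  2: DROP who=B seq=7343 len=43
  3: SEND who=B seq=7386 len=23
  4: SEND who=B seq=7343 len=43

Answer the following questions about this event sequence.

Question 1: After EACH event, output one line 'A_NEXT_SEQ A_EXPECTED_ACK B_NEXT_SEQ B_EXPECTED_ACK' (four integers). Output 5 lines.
5000 7178 7178 5000
5000 7343 7343 5000
5000 7343 7386 5000
5000 7343 7409 5000
5000 7409 7409 5000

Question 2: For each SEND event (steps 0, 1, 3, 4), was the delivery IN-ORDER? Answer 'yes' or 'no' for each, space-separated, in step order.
Step 0: SEND seq=7000 -> in-order
Step 1: SEND seq=7178 -> in-order
Step 3: SEND seq=7386 -> out-of-order
Step 4: SEND seq=7343 -> in-order

Answer: yes yes no yes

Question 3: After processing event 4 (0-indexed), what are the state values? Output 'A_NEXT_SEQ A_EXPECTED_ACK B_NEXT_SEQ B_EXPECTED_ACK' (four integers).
After event 0: A_seq=5000 A_ack=7178 B_seq=7178 B_ack=5000
After event 1: A_seq=5000 A_ack=7343 B_seq=7343 B_ack=5000
After event 2: A_seq=5000 A_ack=7343 B_seq=7386 B_ack=5000
After event 3: A_seq=5000 A_ack=7343 B_seq=7409 B_ack=5000
After event 4: A_seq=5000 A_ack=7409 B_seq=7409 B_ack=5000

5000 7409 7409 5000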